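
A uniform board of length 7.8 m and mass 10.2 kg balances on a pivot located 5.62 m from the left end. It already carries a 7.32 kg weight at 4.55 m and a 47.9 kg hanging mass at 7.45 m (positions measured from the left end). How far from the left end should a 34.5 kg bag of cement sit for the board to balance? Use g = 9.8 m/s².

x ≈ 3.81 m from the left end

Take moments about the pivot (at 5.62 m from the left end).
Beam weight: 10.2 × 9.8 = 99.96 N down at 3.9 m → arm 1.72 m, τ = 99.96 × 1.72 = 171.9 N·m counterclockwise.
Weight: 7.32 × 9.8 = 71.74 N down at 4.55 m → arm 1.07 m, τ = 71.74 × 1.07 = 76.76 N·m counterclockwise.
Hanging mass: 47.9 × 9.8 = 469.4 N down at 7.45 m → arm 1.83 m, τ = 469.4 × 1.83 = 859 N·m clockwise.
Net moment of existing loads = 610.3 N·m clockwise.
The bag of cement weighs 34.5 × 9.8 = 338.1 N and must supply an equal counterclockwise moment, so its lever arm about the pivot is 610.3 / 338.1 = 1.81 m.
That puts it at 5.62 − 1.81 = 3.81 m from the left end.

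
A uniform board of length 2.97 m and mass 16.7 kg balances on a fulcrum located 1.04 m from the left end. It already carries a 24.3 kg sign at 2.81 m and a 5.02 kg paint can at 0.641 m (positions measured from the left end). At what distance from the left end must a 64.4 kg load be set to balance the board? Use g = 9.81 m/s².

Choose the fulcrum (at 1.04 m from the left end) as the axis so the support reaction has zero arm there.
Beam weight: 16.7 × 9.81 = 163.8 N down at 1.485 m → arm 0.445 m, τ = 163.8 × 0.445 = 72.89 N·m clockwise.
Sign: 24.3 × 9.81 = 238.4 N down at 2.81 m → arm 1.77 m, τ = 238.4 × 1.77 = 422 N·m clockwise.
Paint can: 5.02 × 9.81 = 49.25 N down at 0.641 m → arm 0.399 m, τ = 49.25 × 0.399 = 19.65 N·m counterclockwise.
Net moment of existing loads = 475.2 N·m clockwise.
The load weighs 64.4 × 9.81 = 631.8 N and must supply an equal counterclockwise moment, so its lever arm about the fulcrum is 475.2 / 631.8 = 0.752 m.
That puts it at 1.04 − 0.752 = 0.288 m from the left end.

x ≈ 0.288 m from the left end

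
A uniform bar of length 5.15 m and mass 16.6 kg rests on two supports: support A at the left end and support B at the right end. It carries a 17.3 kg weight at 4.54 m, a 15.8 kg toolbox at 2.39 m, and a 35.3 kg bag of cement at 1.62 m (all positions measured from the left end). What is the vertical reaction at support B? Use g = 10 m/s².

Take moments about support A.
Beam weight: 16.6 × 10 = 166 N down at 2.575 m → arm 2.575 m, τ = 166 × 2.575 = 427.5 N·m clockwise.
Weight: 17.3 × 10 = 173 N down at 4.54 m → arm 4.54 m, τ = 173 × 4.54 = 785.4 N·m clockwise.
Toolbox: 15.8 × 10 = 158 N down at 2.39 m → arm 2.39 m, τ = 158 × 2.39 = 377.6 N·m clockwise.
Bag of cement: 35.3 × 10 = 353 N down at 1.62 m → arm 1.62 m, τ = 353 × 1.62 = 571.9 N·m clockwise.
Net load moment about support A = 2162 N·m clockwise.
Reaction R at support B is upward at 5.15 m, arm 5.15 m → moment R × 5.15 counterclockwise.
Balancing moments: R × 5.15 = 2162, giving R = 420 N.

R_B ≈ 420 N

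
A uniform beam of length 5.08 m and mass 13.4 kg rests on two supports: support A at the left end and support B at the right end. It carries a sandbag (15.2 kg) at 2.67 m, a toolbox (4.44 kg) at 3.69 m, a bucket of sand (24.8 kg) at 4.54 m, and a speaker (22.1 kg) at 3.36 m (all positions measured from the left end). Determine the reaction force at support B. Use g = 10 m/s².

Taking torques about support A:
Beam weight: 13.4 × 10 = 134 N down at 2.54 m → arm 2.54 m, τ = 134 × 2.54 = 340.4 N·m clockwise.
Sandbag: 15.2 × 10 = 152 N down at 2.67 m → arm 2.67 m, τ = 152 × 2.67 = 405.8 N·m clockwise.
Toolbox: 4.44 × 10 = 44.4 N down at 3.69 m → arm 3.69 m, τ = 44.4 × 3.69 = 163.8 N·m clockwise.
Bucket of sand: 24.8 × 10 = 248 N down at 4.54 m → arm 4.54 m, τ = 248 × 4.54 = 1126 N·m clockwise.
Speaker: 22.1 × 10 = 221 N down at 3.36 m → arm 3.36 m, τ = 221 × 3.36 = 742.6 N·m clockwise.
Net load moment about support A = 2779 N·m clockwise.
Reaction R at support B is upward at 5.08 m, arm 5.08 m → moment R × 5.08 counterclockwise.
Balancing moments: R × 5.08 = 2779, giving R = 547 N.

R_B ≈ 547 N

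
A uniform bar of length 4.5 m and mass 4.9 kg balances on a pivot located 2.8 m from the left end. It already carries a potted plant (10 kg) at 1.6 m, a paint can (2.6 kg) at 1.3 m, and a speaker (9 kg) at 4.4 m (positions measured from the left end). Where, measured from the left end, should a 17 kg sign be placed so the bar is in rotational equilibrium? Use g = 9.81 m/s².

Choose the pivot (at 2.8 m from the left end) as the axis so the support reaction has zero arm there.
Beam weight: 4.9 × 9.81 = 48.07 N down at 2.25 m → arm 0.55 m, τ = 48.07 × 0.55 = 26.44 N·m counterclockwise.
Potted plant: 10 × 9.81 = 98.1 N down at 1.6 m → arm 1.2 m, τ = 98.1 × 1.2 = 117.7 N·m counterclockwise.
Paint can: 2.6 × 9.81 = 25.51 N down at 1.3 m → arm 1.5 m, τ = 25.51 × 1.5 = 38.27 N·m counterclockwise.
Speaker: 9 × 9.81 = 88.29 N down at 4.4 m → arm 1.6 m, τ = 88.29 × 1.6 = 141.3 N·m clockwise.
Net moment of existing loads = 41.11 N·m counterclockwise.
The sign weighs 17 × 9.81 = 166.8 N and must supply an equal clockwise moment, so its lever arm about the pivot is 41.11 / 166.8 = 0.246 m.
That puts it at 2.8 + 0.246 = 3.05 m from the left end.

x ≈ 3.05 m from the left end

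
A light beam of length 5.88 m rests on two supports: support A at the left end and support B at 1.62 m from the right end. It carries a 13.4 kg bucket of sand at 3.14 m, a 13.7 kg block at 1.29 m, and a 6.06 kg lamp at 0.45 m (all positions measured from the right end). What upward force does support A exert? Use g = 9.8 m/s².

Choose support B as the axis so its reaction then has zero moment arm.
Bucket of sand: 13.4 × 9.8 = 131.3 N down at 3.14 m → arm 1.52 m, τ = 131.3 × 1.52 = 199.6 N·m counterclockwise.
Block: 13.7 × 9.8 = 134.3 N down at 1.29 m → arm 0.33 m, τ = 134.3 × 0.33 = 44.32 N·m clockwise.
Lamp: 6.06 × 9.8 = 59.39 N down at 0.45 m → arm 1.17 m, τ = 59.39 × 1.17 = 69.49 N·m clockwise.
Net load moment about support B = 85.79 N·m counterclockwise.
Reaction R at support A is upward at 5.88 m, arm 4.26 m → moment R × 4.26 clockwise.
For rotational equilibrium, R × 4.26 = 85.79, so R = 20.1 N.

R_A ≈ 20.1 N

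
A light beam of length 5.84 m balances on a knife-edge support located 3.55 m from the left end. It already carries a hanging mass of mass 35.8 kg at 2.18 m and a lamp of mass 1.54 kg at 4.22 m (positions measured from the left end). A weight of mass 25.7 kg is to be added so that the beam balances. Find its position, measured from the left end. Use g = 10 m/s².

About the knife-edge support (at 3.55 m from the left end):
Hanging mass: 35.8 × 10 = 358 N down at 2.18 m → arm 1.37 m, τ = 358 × 1.37 = 490.5 N·m counterclockwise.
Lamp: 1.54 × 10 = 15.4 N down at 4.22 m → arm 0.67 m, τ = 15.4 × 0.67 = 10.32 N·m clockwise.
Net moment of existing loads = 480.2 N·m counterclockwise.
The weight weighs 25.7 × 10 = 257 N and must supply an equal clockwise moment, so its lever arm about the knife-edge support is 480.2 / 257 = 1.87 m.
That puts it at 3.55 + 1.87 = 5.42 m from the left end.

x ≈ 5.42 m from the left end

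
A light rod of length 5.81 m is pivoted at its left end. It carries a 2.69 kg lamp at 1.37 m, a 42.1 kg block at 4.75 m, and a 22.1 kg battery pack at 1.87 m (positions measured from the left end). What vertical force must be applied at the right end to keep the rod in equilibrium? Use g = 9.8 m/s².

Choose the left end as the axis so the unknown pivot reaction has zero arm there.
Lamp: 2.69 × 9.8 = 26.36 N down at 1.37 m → arm 1.37 m, τ = 26.36 × 1.37 = 36.11 N·m clockwise.
Block: 42.1 × 9.8 = 412.6 N down at 4.75 m → arm 4.75 m, τ = 412.6 × 4.75 = 1960 N·m clockwise.
Battery pack: 22.1 × 9.8 = 216.6 N down at 1.87 m → arm 1.87 m, τ = 216.6 × 1.87 = 405 N·m clockwise.
Net moment of the loads = 2401 N·m clockwise.
The upward force F acts at the right end, arm 5.81 m, giving F × 5.81 counterclockwise.
Στ = 0 ⇒ F × 5.81 = 2401 ⇒ F = 2401 / 5.81 = 413 N.

F ≈ 413 N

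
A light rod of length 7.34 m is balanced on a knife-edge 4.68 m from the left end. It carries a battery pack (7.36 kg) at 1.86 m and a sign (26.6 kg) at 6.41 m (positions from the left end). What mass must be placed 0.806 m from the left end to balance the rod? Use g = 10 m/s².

Taking torques about the knife-edge (at 4.68 m from the left end):
Battery pack: 7.36 × 10 = 73.6 N down at 1.86 m → arm 2.82 m, τ = 73.6 × 2.82 = 207.6 N·m counterclockwise.
Sign: 26.6 × 10 = 266 N down at 6.41 m → arm 1.73 m, τ = 266 × 1.73 = 460.2 N·m clockwise.
Net moment of known loads = 252.6 N·m clockwise.
An unknown mass m at 0.806 m has arm 3.874 m; its moment is m·g·3.874 counterclockwise.
For rotational equilibrium, m × 10 × 3.874 = 252.6, so m = 252.6 / (10 × 3.874) = 6.52 kg.

m ≈ 6.52 kg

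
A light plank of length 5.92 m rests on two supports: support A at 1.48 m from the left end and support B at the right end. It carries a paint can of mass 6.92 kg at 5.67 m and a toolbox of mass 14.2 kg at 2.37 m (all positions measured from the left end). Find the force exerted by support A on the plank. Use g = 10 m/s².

R_A ≈ 117 N

Choose support B as the axis so its reaction then has zero moment arm.
Paint can: 6.92 × 10 = 69.2 N down at 5.67 m → arm 0.25 m, τ = 69.2 × 0.25 = 17.3 N·m counterclockwise.
Toolbox: 14.2 × 10 = 142 N down at 2.37 m → arm 3.55 m, τ = 142 × 3.55 = 504.1 N·m counterclockwise.
Net load moment about support B = 521.4 N·m counterclockwise.
Reaction R at support A is upward at 1.48 m, arm 4.44 m → moment R × 4.44 clockwise.
Balancing moments: R × 4.44 = 521.4, giving R = 117 N.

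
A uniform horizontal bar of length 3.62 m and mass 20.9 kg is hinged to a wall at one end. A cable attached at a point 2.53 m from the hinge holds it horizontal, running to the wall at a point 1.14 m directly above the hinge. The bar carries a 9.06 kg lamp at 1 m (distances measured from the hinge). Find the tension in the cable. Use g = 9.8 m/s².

T ≈ 442 N

Take moments about the hinge.
Beam weight: 20.9 × 9.8 = 204.8 N down at 1.81 m → arm 1.81 m, τ = 204.8 × 1.81 = 370.7 N·m clockwise.
Lamp: 9.06 × 9.8 = 88.79 N down at 1 m → arm 1 m, τ = 88.79 × 1 = 88.79 N·m clockwise.
Total clockwise load moment = 459.5 N·m.
The cable tension T acts at 2.53 m; only its component perpendicular to the bar, T sinθ, produces torque. sinθ = h/√(h²+d²) = 1.14/√(1.14²+2.53²) = 0.4108.
For rotational equilibrium, T × 2.53 × 0.4108 = 459.5, so T = 459.5 / 1.039 = 442 N.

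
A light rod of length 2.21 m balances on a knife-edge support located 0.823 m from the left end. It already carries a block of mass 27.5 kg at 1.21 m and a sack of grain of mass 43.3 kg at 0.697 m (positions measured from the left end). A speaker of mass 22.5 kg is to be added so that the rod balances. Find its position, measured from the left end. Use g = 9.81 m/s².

x ≈ 0.592 m from the left end

Sum moments about the knife-edge support (at 0.823 m from the left end) (the support reaction has zero arm there).
Block: 27.5 × 9.81 = 269.8 N down at 1.21 m → arm 0.387 m, τ = 269.8 × 0.387 = 104.4 N·m clockwise.
Sack of grain: 43.3 × 9.81 = 424.8 N down at 0.697 m → arm 0.126 m, τ = 424.8 × 0.126 = 53.52 N·m counterclockwise.
Net moment of existing loads = 50.88 N·m clockwise.
The speaker weighs 22.5 × 9.81 = 220.7 N and must supply an equal counterclockwise moment, so its lever arm about the knife-edge support is 50.88 / 220.7 = 0.231 m.
That puts it at 0.823 − 0.231 = 0.592 m from the left end.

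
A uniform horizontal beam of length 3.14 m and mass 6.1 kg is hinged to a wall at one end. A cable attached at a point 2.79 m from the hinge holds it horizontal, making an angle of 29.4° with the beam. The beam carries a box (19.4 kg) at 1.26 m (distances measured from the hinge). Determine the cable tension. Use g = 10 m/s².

About the hinge:
Beam weight: 6.1 × 10 = 61 N down at 1.57 m → arm 1.57 m, τ = 61 × 1.57 = 95.77 N·m clockwise.
Box: 19.4 × 10 = 194 N down at 1.26 m → arm 1.26 m, τ = 194 × 1.26 = 244.4 N·m clockwise.
Total clockwise load moment = 340.2 N·m.
The cable tension T acts at 2.79 m; only its component perpendicular to the beam, T sinθ, produces torque. sin 29.4° = 0.4909.
Setting net torque to zero: T × 2.79 × 0.4909 = 340.2 → T = 340.2 / 1.37 = 248 N.

T ≈ 248 N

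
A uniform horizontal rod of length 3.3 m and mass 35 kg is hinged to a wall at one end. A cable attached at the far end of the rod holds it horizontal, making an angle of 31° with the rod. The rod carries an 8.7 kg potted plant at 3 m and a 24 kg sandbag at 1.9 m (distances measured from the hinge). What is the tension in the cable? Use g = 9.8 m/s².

Choose the hinge as the axis so the unknown hinge reaction has zero arm there.
Beam weight: 35 × 9.8 = 343 N down at 1.65 m → arm 1.65 m, τ = 343 × 1.65 = 565.9 N·m clockwise.
Potted plant: 8.7 × 9.8 = 85.26 N down at 3 m → arm 3 m, τ = 85.26 × 3 = 255.8 N·m clockwise.
Sandbag: 24 × 9.8 = 235.2 N down at 1.9 m → arm 1.9 m, τ = 235.2 × 1.9 = 446.9 N·m clockwise.
Total clockwise load moment = 1269 N·m.
The cable tension T acts at 3.3 m; only its component perpendicular to the rod, T sinθ, produces torque. sin 31° = 0.515.
Στ = 0 ⇒ T × 3.3 × 0.515 = 1269 ⇒ T = 1269 / 1.7 = 746 N.

T ≈ 746 N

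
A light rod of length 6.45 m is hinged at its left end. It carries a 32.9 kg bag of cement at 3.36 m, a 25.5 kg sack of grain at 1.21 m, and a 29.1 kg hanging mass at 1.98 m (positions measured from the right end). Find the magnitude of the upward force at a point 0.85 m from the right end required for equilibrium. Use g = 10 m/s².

F ≈ 652 N

Sum moments about the left end (the unknown pivot reaction has zero arm there).
Bag of cement: 32.9 × 10 = 329 N down at 3.36 m → arm 3.09 m, τ = 329 × 3.09 = 1017 N·m clockwise.
Sack of grain: 25.5 × 10 = 255 N down at 1.21 m → arm 5.24 m, τ = 255 × 5.24 = 1336 N·m clockwise.
Hanging mass: 29.1 × 10 = 291 N down at 1.98 m → arm 4.47 m, τ = 291 × 4.47 = 1301 N·m clockwise.
Net moment of the loads = 3654 N·m clockwise.
The upward force F acts at a point 0.85 m from the right end, arm 5.6 m, giving F × 5.6 counterclockwise.
Στ = 0 ⇒ F × 5.6 = 3654 ⇒ F = 3654 / 5.6 = 652 N.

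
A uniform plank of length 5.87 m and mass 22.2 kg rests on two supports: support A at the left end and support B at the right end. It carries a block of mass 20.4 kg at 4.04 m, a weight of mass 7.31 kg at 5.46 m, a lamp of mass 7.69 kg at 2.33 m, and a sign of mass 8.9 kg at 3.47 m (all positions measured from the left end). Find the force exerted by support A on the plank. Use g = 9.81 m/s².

About support B:
Beam weight: 22.2 × 9.81 = 217.8 N down at 2.935 m → arm 2.935 m, τ = 217.8 × 2.935 = 639.2 N·m counterclockwise.
Block: 20.4 × 9.81 = 200.1 N down at 4.04 m → arm 1.83 m, τ = 200.1 × 1.83 = 366.2 N·m counterclockwise.
Weight: 7.31 × 9.81 = 71.71 N down at 5.46 m → arm 0.41 m, τ = 71.71 × 0.41 = 29.4 N·m counterclockwise.
Lamp: 7.69 × 9.81 = 75.44 N down at 2.33 m → arm 3.54 m, τ = 75.44 × 3.54 = 267.1 N·m counterclockwise.
Sign: 8.9 × 9.81 = 87.31 N down at 3.47 m → arm 2.4 m, τ = 87.31 × 2.4 = 209.5 N·m counterclockwise.
Net load moment about support B = 1511 N·m counterclockwise.
Reaction R at support A is upward at 0 m, arm 5.87 m → moment R × 5.87 clockwise.
Στ = 0 ⇒ R × 5.87 = 1511 ⇒ R = 257 N.

R_A ≈ 257 N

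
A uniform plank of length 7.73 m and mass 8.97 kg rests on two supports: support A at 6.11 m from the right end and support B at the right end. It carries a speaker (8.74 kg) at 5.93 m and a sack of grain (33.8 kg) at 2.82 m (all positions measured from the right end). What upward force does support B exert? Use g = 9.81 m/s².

Taking torques about support A:
Beam weight: 8.97 × 9.81 = 88 N down at 3.865 m → arm 2.245 m, τ = 88 × 2.245 = 197.6 N·m clockwise.
Speaker: 8.74 × 9.81 = 85.74 N down at 5.93 m → arm 0.18 m, τ = 85.74 × 0.18 = 15.43 N·m clockwise.
Sack of grain: 33.8 × 9.81 = 331.6 N down at 2.82 m → arm 3.29 m, τ = 331.6 × 3.29 = 1091 N·m clockwise.
Net load moment about support A = 1304 N·m clockwise.
Reaction R at support B is upward at 0 m, arm 6.11 m → moment R × 6.11 counterclockwise.
Balancing moments: R × 6.11 = 1304, giving R = 213 N.

R_B ≈ 213 N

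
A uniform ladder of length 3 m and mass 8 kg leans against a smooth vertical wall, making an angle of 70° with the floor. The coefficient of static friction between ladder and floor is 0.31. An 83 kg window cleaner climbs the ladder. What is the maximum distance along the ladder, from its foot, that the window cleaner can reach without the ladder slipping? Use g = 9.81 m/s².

Take moments about the foot of the ladder.
Ladder weight 8×9.81 = 78.48 N acts at 1.5 m along the ladder; its horizontal arm is 1.5·cos70° = 0.513 m → τ = 40.26 N·m clockwise.
Window cleaner weight 83×9.81 = 814.2 N at distance d → arm d·cos70° → τ = 814.2·d·0.342 clockwise.
Wall normal N at the top has arm L sinθ = 2.819 m counterclockwise, so Στ = 0 gives N·2.819 = 40.26 + 278.5·d.
ΣFy = 0 ⇒ N_floor = 892.7 N, so the maximum friction is μ_s·N_floor = 0.31×892.7 = 276.7 N. ΣFx = 0 ⇒ N_wall = f, so at the slipping point N = 276.7 N.
Substituting: 276.7×2.819 = 40.26 + 278.5·d ⇒ d = (780 − 40.26) / 278.5 = 2.66 m.

d ≈ 2.66 m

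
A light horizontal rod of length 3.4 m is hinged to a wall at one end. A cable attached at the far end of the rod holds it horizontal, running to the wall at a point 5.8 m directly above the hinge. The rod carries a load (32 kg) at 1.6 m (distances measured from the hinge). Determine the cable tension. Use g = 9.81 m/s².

T ≈ 171 N

Take moments about the hinge.
Load: 32 × 9.81 = 313.9 N down at 1.6 m → arm 1.6 m, τ = 313.9 × 1.6 = 502.2 N·m clockwise.
Total clockwise load moment = 502.2 N·m.
The cable tension T acts at 3.4 m; only its component perpendicular to the rod, T sinθ, produces torque. sinθ = h/√(h²+d²) = 5.8/√(5.8²+3.4²) = 0.8627.
For rotational equilibrium, T × 3.4 × 0.8627 = 502.2, so T = 502.2 / 2.933 = 171 N.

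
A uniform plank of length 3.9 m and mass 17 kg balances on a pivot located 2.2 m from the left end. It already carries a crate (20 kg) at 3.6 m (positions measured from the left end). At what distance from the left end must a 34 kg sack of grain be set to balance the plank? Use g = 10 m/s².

x ≈ 1.5 m from the left end

About the pivot (at 2.2 m from the left end):
Beam weight: 17 × 10 = 170 N down at 1.95 m → arm 0.25 m, τ = 170 × 0.25 = 42.5 N·m counterclockwise.
Crate: 20 × 10 = 200 N down at 3.6 m → arm 1.4 m, τ = 200 × 1.4 = 280 N·m clockwise.
Net moment of existing loads = 237.5 N·m clockwise.
The sack of grain weighs 34 × 10 = 340 N and must supply an equal counterclockwise moment, so its lever arm about the pivot is 237.5 / 340 = 0.699 m.
That puts it at 2.2 − 0.699 = 1.5 m from the left end.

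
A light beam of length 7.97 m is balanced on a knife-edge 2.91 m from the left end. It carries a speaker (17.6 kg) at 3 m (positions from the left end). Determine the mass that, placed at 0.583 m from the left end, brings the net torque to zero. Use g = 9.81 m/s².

Taking torques about the knife-edge (at 2.91 m from the left end):
Speaker: 17.6 × 9.81 = 172.7 N down at 3 m → arm 0.09 m, τ = 172.7 × 0.09 = 15.54 N·m clockwise.
Net moment of known loads = 15.54 N·m clockwise.
An unknown mass m at 0.583 m has arm 2.327 m; its moment is m·g·2.327 counterclockwise.
Balancing moments: m × 9.81 × 2.327 = 15.54, giving m = 15.54 / (9.81 × 2.327) = 0.681 kg.

m ≈ 0.681 kg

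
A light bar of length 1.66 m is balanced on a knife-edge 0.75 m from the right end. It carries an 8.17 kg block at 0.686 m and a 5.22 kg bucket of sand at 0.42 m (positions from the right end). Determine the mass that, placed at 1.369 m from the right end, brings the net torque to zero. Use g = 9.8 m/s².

m ≈ 3.63 kg

Taking torques about the knife-edge (at 0.75 m from the right end):
Block: 8.17 × 9.8 = 80.07 N down at 0.686 m → arm 0.064 m, τ = 80.07 × 0.064 = 5.124 N·m clockwise.
Bucket of sand: 5.22 × 9.8 = 51.16 N down at 0.42 m → arm 0.33 m, τ = 51.16 × 0.33 = 16.88 N·m clockwise.
Net moment of known loads = 22 N·m clockwise.
An unknown mass m at 1.369 m has arm 0.619 m; its moment is m·g·0.619 counterclockwise.
For rotational equilibrium, m × 9.8 × 0.619 = 22, so m = 22 / (9.8 × 0.619) = 3.63 kg.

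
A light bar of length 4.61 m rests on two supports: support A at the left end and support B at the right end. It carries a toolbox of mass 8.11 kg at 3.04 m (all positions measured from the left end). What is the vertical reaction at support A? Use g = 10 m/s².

Sum moments about support B (its reaction then has zero moment arm).
Toolbox: 8.11 × 10 = 81.1 N down at 3.04 m → arm 1.57 m, τ = 81.1 × 1.57 = 127.3 N·m counterclockwise.
Net load moment about support B = 127.3 N·m counterclockwise.
Reaction R at support A is upward at 0 m, arm 4.61 m → moment R × 4.61 clockwise.
Στ = 0 ⇒ R × 4.61 = 127.3 ⇒ R = 27.6 N.

R_A ≈ 27.6 N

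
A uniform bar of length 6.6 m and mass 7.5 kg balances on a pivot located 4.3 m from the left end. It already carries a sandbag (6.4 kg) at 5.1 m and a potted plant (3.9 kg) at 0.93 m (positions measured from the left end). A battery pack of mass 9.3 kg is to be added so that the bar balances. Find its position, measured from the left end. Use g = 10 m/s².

x ≈ 5.97 m from the left end

Sum moments about the pivot (at 4.3 m from the left end) (the support reaction has zero arm there).
Beam weight: 7.5 × 10 = 75 N down at 3.3 m → arm 1 m, τ = 75 × 1 = 75 N·m counterclockwise.
Sandbag: 6.4 × 10 = 64 N down at 5.1 m → arm 0.8 m, τ = 64 × 0.8 = 51.2 N·m clockwise.
Potted plant: 3.9 × 10 = 39 N down at 0.93 m → arm 3.37 m, τ = 39 × 3.37 = 131.4 N·m counterclockwise.
Net moment of existing loads = 155.2 N·m counterclockwise.
The battery pack weighs 9.3 × 10 = 93 N and must supply an equal clockwise moment, so its lever arm about the pivot is 155.2 / 93 = 1.67 m.
That puts it at 4.3 + 1.67 = 5.97 m from the left end.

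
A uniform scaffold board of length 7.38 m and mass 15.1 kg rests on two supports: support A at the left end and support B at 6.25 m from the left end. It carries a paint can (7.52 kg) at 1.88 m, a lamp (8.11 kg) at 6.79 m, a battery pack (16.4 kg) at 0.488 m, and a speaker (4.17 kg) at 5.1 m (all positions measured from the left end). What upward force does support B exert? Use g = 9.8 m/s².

R_B ≈ 242 N

Take moments about support A.
Beam weight: 15.1 × 9.8 = 148 N down at 3.69 m → arm 3.69 m, τ = 148 × 3.69 = 546.1 N·m clockwise.
Paint can: 7.52 × 9.8 = 73.7 N down at 1.88 m → arm 1.88 m, τ = 73.7 × 1.88 = 138.6 N·m clockwise.
Lamp: 8.11 × 9.8 = 79.48 N down at 6.79 m → arm 6.79 m, τ = 79.48 × 6.79 = 539.7 N·m clockwise.
Battery pack: 16.4 × 9.8 = 160.7 N down at 0.488 m → arm 0.488 m, τ = 160.7 × 0.488 = 78.42 N·m clockwise.
Speaker: 4.17 × 9.8 = 40.87 N down at 5.1 m → arm 5.1 m, τ = 40.87 × 5.1 = 208.4 N·m clockwise.
Net load moment about support A = 1511 N·m clockwise.
Reaction R at support B is upward at 6.25 m, arm 6.25 m → moment R × 6.25 counterclockwise.
Setting net torque to zero: R × 6.25 = 1511 → R = 242 N.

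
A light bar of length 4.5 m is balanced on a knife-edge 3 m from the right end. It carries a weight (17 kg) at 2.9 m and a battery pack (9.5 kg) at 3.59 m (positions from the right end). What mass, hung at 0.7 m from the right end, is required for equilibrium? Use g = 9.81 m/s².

m ≈ 1.7 kg

Sum moments about the knife-edge (at 3 m from the right end) (the support reaction has zero arm there).
Weight: 17 × 9.81 = 166.8 N down at 2.9 m → arm 0.1 m, τ = 166.8 × 0.1 = 16.68 N·m clockwise.
Battery pack: 9.5 × 9.81 = 93.2 N down at 3.59 m → arm 0.59 m, τ = 93.2 × 0.59 = 54.99 N·m counterclockwise.
Net moment of known loads = 38.31 N·m counterclockwise.
An unknown mass m at 0.7 m has arm 2.3 m; its moment is m·g·2.3 clockwise.
Στ = 0 ⇒ m × 9.81 × 2.3 = 38.31 ⇒ m = 38.31 / (9.81 × 2.3) = 1.7 kg.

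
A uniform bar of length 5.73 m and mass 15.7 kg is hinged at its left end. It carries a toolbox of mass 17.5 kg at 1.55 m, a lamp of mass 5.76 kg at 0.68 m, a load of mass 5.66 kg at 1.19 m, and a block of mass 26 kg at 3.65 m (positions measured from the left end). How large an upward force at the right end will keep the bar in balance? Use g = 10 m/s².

About the left end:
Beam weight: 15.7 × 10 = 157 N down at 2.865 m → arm 2.865 m, τ = 157 × 2.865 = 449.8 N·m clockwise.
Toolbox: 17.5 × 10 = 175 N down at 1.55 m → arm 1.55 m, τ = 175 × 1.55 = 271.2 N·m clockwise.
Lamp: 5.76 × 10 = 57.6 N down at 0.68 m → arm 0.68 m, τ = 57.6 × 0.68 = 39.17 N·m clockwise.
Load: 5.66 × 10 = 56.6 N down at 1.19 m → arm 1.19 m, τ = 56.6 × 1.19 = 67.35 N·m clockwise.
Block: 26 × 10 = 260 N down at 3.65 m → arm 3.65 m, τ = 260 × 3.65 = 949 N·m clockwise.
Net moment of the loads = 1777 N·m clockwise.
The upward force F acts at the right end, arm 5.73 m, giving F × 5.73 counterclockwise.
Balancing moments: F × 5.73 = 1777, giving F = 1777 / 5.73 = 310 N.

F ≈ 310 N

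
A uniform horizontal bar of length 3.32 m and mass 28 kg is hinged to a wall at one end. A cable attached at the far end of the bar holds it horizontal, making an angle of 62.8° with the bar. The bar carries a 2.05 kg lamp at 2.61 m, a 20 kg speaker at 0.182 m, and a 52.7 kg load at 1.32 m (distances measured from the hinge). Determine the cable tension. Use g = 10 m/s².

T ≈ 423 N

About the hinge:
Beam weight: 28 × 10 = 280 N down at 1.66 m → arm 1.66 m, τ = 280 × 1.66 = 464.8 N·m clockwise.
Lamp: 2.05 × 10 = 20.5 N down at 2.61 m → arm 2.61 m, τ = 20.5 × 2.61 = 53.5 N·m clockwise.
Speaker: 20 × 10 = 200 N down at 0.182 m → arm 0.182 m, τ = 200 × 0.182 = 36.4 N·m clockwise.
Load: 52.7 × 10 = 527 N down at 1.32 m → arm 1.32 m, τ = 527 × 1.32 = 695.6 N·m clockwise.
Total clockwise load moment = 1250 N·m.
The cable tension T acts at 3.32 m; only its component perpendicular to the bar, T sinθ, produces torque. sin 62.8° = 0.8894.
For rotational equilibrium, T × 3.32 × 0.8894 = 1250, so T = 1250 / 2.953 = 423 N.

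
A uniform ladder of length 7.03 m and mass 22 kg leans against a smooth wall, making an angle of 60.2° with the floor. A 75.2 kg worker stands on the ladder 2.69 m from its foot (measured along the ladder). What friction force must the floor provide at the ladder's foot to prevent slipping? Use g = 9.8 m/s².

About the foot of the ladder:
Ladder weight 22×9.8 = 215.6 N acts at 3.515 m along the ladder; its horizontal arm is 3.515·cos60.2° = 1.747 m → τ = 376.7 N·m clockwise.
Worker: 75.2×9.8 = 737 N at 2.69 m → arm 1.337 m → τ = 985.4 N·m clockwise.
Wall normal N acts horizontally at the top; its moment arm is the height L sinθ = 7.03·sin60.2° = 6.1 m, counterclockwise.
Setting net torque to zero: N × 6.1 = 1362 → N = 223 N.
ΣFx = 0: friction at the foot balances the wall's push, so f = N_wall = 223 N.

f ≈ 223 N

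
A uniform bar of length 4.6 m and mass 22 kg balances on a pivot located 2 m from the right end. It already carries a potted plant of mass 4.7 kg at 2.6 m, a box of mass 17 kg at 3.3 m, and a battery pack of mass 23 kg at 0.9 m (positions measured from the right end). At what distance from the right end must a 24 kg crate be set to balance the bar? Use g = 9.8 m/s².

About the pivot (at 2 m from the right end):
Beam weight: 22 × 9.8 = 215.6 N down at 2.3 m → arm 0.3 m, τ = 215.6 × 0.3 = 64.68 N·m counterclockwise.
Potted plant: 4.7 × 9.8 = 46.06 N down at 2.6 m → arm 0.6 m, τ = 46.06 × 0.6 = 27.64 N·m counterclockwise.
Box: 17 × 9.8 = 166.6 N down at 3.3 m → arm 1.3 m, τ = 166.6 × 1.3 = 216.6 N·m counterclockwise.
Battery pack: 23 × 9.8 = 225.4 N down at 0.9 m → arm 1.1 m, τ = 225.4 × 1.1 = 247.9 N·m clockwise.
Net moment of existing loads = 61.02 N·m counterclockwise.
The crate weighs 24 × 9.8 = 235.2 N and must supply an equal clockwise moment, so its lever arm about the pivot is 61.02 / 235.2 = 0.259 m.
That puts it at 2 − 0.259 = 1.74 m from the right end.

x ≈ 1.74 m from the right end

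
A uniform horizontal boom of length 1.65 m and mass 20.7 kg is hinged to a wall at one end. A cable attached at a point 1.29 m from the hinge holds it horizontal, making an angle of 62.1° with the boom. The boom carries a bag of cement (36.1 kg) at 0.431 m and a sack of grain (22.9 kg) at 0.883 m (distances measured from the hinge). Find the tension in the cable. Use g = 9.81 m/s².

T ≈ 455 N

Take moments about the hinge.
Beam weight: 20.7 × 9.81 = 203.1 N down at 0.825 m → arm 0.825 m, τ = 203.1 × 0.825 = 167.6 N·m clockwise.
Bag of cement: 36.1 × 9.81 = 354.1 N down at 0.431 m → arm 0.431 m, τ = 354.1 × 0.431 = 152.6 N·m clockwise.
Sack of grain: 22.9 × 9.81 = 224.6 N down at 0.883 m → arm 0.883 m, τ = 224.6 × 0.883 = 198.3 N·m clockwise.
Total clockwise load moment = 518.5 N·m.
The cable tension T acts at 1.29 m; only its component perpendicular to the boom, T sinθ, produces torque. sin 62.1° = 0.8838.
Balancing moments: T × 1.29 × 0.8838 = 518.5, giving T = 518.5 / 1.14 = 455 N.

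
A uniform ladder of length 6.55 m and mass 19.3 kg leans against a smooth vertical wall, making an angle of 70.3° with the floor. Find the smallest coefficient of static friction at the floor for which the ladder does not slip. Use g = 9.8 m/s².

Choose the foot of the ladder as the axis so the floor normal and friction both act there and drop out.
Ladder weight 19.3×9.8 = 189.1 N acts at 3.275 m along the ladder; its horizontal arm is 3.275·cos70.3° = 1.104 m → τ = 208.8 N·m clockwise.
Wall normal N acts horizontally at the top; its moment arm is the height L sinθ = 6.55·sin70.3° = 6.167 m, counterclockwise.
Balancing moments: N × 6.167 = 208.8, giving N = 33.86 N.
ΣFx = 0 ⇒ f = N_wall = 33.86 N. ΣFy = 0 ⇒ N_floor = 189.1 N.
μ_min = f / N_floor = 33.86 / 189.1 = 0.179.

μ_min ≈ 0.179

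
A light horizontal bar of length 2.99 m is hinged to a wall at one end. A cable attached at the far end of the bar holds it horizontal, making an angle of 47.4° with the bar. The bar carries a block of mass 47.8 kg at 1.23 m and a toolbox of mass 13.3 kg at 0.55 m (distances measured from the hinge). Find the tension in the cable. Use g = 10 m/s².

T ≈ 300 N

Choose the hinge as the axis so the unknown hinge reaction has zero arm there.
Block: 47.8 × 10 = 478 N down at 1.23 m → arm 1.23 m, τ = 478 × 1.23 = 587.9 N·m clockwise.
Toolbox: 13.3 × 10 = 133 N down at 0.55 m → arm 0.55 m, τ = 133 × 0.55 = 73.15 N·m clockwise.
Total clockwise load moment = 661 N·m.
The cable tension T acts at 2.99 m; only its component perpendicular to the bar, T sinθ, produces torque. sin 47.4° = 0.7361.
Στ = 0 ⇒ T × 2.99 × 0.7361 = 661 ⇒ T = 661 / 2.201 = 300 N.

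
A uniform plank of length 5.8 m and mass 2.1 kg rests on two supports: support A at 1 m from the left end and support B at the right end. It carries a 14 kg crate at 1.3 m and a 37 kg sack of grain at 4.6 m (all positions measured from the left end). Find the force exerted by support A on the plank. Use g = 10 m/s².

R_A ≈ 236 N

Choose support B as the axis so its reaction then has zero moment arm.
Beam weight: 2.1 × 10 = 21 N down at 2.9 m → arm 2.9 m, τ = 21 × 2.9 = 60.9 N·m counterclockwise.
Crate: 14 × 10 = 140 N down at 1.3 m → arm 4.5 m, τ = 140 × 4.5 = 630 N·m counterclockwise.
Sack of grain: 37 × 10 = 370 N down at 4.6 m → arm 1.2 m, τ = 370 × 1.2 = 444 N·m counterclockwise.
Net load moment about support B = 1135 N·m counterclockwise.
Reaction R at support A is upward at 1 m, arm 4.8 m → moment R × 4.8 clockwise.
Balancing moments: R × 4.8 = 1135, giving R = 236 N.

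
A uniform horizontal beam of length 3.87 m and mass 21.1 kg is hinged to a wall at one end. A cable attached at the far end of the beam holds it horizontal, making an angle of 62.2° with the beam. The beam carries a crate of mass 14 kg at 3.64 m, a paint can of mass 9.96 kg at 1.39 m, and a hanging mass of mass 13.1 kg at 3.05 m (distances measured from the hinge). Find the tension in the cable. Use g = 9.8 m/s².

Sum moments about the hinge (the unknown hinge reaction has zero arm there).
Beam weight: 21.1 × 9.8 = 206.8 N down at 1.935 m → arm 1.935 m, τ = 206.8 × 1.935 = 400.2 N·m clockwise.
Crate: 14 × 9.8 = 137.2 N down at 3.64 m → arm 3.64 m, τ = 137.2 × 3.64 = 499.4 N·m clockwise.
Paint can: 9.96 × 9.8 = 97.61 N down at 1.39 m → arm 1.39 m, τ = 97.61 × 1.39 = 135.7 N·m clockwise.
Hanging mass: 13.1 × 9.8 = 128.4 N down at 3.05 m → arm 3.05 m, τ = 128.4 × 3.05 = 391.6 N·m clockwise.
Total clockwise load moment = 1427 N·m.
The cable tension T acts at 3.87 m; only its component perpendicular to the beam, T sinθ, produces torque. sin 62.2° = 0.8846.
Στ = 0 ⇒ T × 3.87 × 0.8846 = 1427 ⇒ T = 1427 / 3.423 = 417 N.

T ≈ 417 N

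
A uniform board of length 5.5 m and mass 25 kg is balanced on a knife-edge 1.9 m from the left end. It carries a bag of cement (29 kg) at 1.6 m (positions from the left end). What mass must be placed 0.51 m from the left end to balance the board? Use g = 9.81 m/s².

m ≈ 9.03 kg

Sum moments about the knife-edge (at 1.9 m from the left end) (the support reaction has zero arm there).
Beam weight: 25 × 9.81 = 245.2 N down at 2.75 m → arm 0.85 m, τ = 245.2 × 0.85 = 208.4 N·m clockwise.
Bag of cement: 29 × 9.81 = 284.5 N down at 1.6 m → arm 0.3 m, τ = 284.5 × 0.3 = 85.35 N·m counterclockwise.
Net moment of known loads = 123.1 N·m clockwise.
An unknown mass m at 0.51 m has arm 1.39 m; its moment is m·g·1.39 counterclockwise.
Setting net torque to zero: m × 9.81 × 1.39 = 123.1 → m = 123.1 / (9.81 × 1.39) = 9.03 kg.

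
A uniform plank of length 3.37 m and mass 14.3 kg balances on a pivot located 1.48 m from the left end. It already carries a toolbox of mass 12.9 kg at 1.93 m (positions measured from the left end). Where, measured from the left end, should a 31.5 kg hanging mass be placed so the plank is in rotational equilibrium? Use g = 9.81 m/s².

x ≈ 1.2 m from the left end

Sum moments about the pivot (at 1.48 m from the left end) (the support reaction has zero arm there).
Beam weight: 14.3 × 9.81 = 140.3 N down at 1.685 m → arm 0.205 m, τ = 140.3 × 0.205 = 28.76 N·m clockwise.
Toolbox: 12.9 × 9.81 = 126.5 N down at 1.93 m → arm 0.45 m, τ = 126.5 × 0.45 = 56.93 N·m clockwise.
Net moment of existing loads = 85.69 N·m clockwise.
The hanging mass weighs 31.5 × 9.81 = 309 N and must supply an equal counterclockwise moment, so its lever arm about the pivot is 85.69 / 309 = 0.277 m.
That puts it at 1.48 − 0.277 = 1.2 m from the left end.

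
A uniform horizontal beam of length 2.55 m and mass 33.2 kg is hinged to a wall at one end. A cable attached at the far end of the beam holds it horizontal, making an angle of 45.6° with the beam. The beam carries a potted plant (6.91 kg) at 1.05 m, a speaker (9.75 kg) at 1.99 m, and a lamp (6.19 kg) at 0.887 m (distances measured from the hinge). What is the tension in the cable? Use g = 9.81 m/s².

T ≈ 401 N

Sum moments about the hinge (the unknown hinge reaction has zero arm there).
Beam weight: 33.2 × 9.81 = 325.7 N down at 1.275 m → arm 1.275 m, τ = 325.7 × 1.275 = 415.3 N·m clockwise.
Potted plant: 6.91 × 9.81 = 67.79 N down at 1.05 m → arm 1.05 m, τ = 67.79 × 1.05 = 71.18 N·m clockwise.
Speaker: 9.75 × 9.81 = 95.65 N down at 1.99 m → arm 1.99 m, τ = 95.65 × 1.99 = 190.3 N·m clockwise.
Lamp: 6.19 × 9.81 = 60.72 N down at 0.887 m → arm 0.887 m, τ = 60.72 × 0.887 = 53.86 N·m clockwise.
Total clockwise load moment = 730.6 N·m.
The cable tension T acts at 2.55 m; only its component perpendicular to the beam, T sinθ, produces torque. sin 45.6° = 0.7145.
Balancing moments: T × 2.55 × 0.7145 = 730.6, giving T = 730.6 / 1.822 = 401 N.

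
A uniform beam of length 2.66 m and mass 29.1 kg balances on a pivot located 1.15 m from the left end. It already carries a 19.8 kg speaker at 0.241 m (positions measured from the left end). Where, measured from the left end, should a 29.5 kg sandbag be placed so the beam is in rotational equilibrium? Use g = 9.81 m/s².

Taking torques about the pivot (at 1.15 m from the left end):
Beam weight: 29.1 × 9.81 = 285.5 N down at 1.33 m → arm 0.18 m, τ = 285.5 × 0.18 = 51.39 N·m clockwise.
Speaker: 19.8 × 9.81 = 194.2 N down at 0.241 m → arm 0.909 m, τ = 194.2 × 0.909 = 176.5 N·m counterclockwise.
Net moment of existing loads = 125.1 N·m counterclockwise.
The sandbag weighs 29.5 × 9.81 = 289.4 N and must supply an equal clockwise moment, so its lever arm about the pivot is 125.1 / 289.4 = 0.432 m.
That puts it at 1.15 + 0.432 = 1.58 m from the left end.

x ≈ 1.58 m from the left end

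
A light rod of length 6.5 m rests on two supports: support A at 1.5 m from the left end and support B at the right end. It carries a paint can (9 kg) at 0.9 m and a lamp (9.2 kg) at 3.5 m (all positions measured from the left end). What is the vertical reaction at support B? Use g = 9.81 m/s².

Sum moments about support A (its reaction then has zero moment arm).
Paint can: 9 × 9.81 = 88.29 N down at 0.9 m → arm 0.6 m, τ = 88.29 × 0.6 = 52.97 N·m counterclockwise.
Lamp: 9.2 × 9.81 = 90.25 N down at 3.5 m → arm 2 m, τ = 90.25 × 2 = 180.5 N·m clockwise.
Net load moment about support A = 127.5 N·m clockwise.
Reaction R at support B is upward at 6.5 m, arm 5 m → moment R × 5 counterclockwise.
Στ = 0 ⇒ R × 5 = 127.5 ⇒ R = 25.5 N.

R_B ≈ 25.5 N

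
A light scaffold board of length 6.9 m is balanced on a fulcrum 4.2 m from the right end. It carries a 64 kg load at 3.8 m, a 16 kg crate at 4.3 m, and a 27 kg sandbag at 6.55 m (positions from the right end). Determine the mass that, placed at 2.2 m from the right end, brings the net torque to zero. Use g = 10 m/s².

m ≈ 19.7 kg

About the fulcrum (at 4.2 m from the right end):
Load: 64 × 10 = 640 N down at 3.8 m → arm 0.4 m, τ = 640 × 0.4 = 256 N·m clockwise.
Crate: 16 × 10 = 160 N down at 4.3 m → arm 0.1 m, τ = 160 × 0.1 = 16 N·m counterclockwise.
Sandbag: 27 × 10 = 270 N down at 6.55 m → arm 2.35 m, τ = 270 × 2.35 = 634.5 N·m counterclockwise.
Net moment of known loads = 394.5 N·m counterclockwise.
An unknown mass m at 2.2 m has arm 2 m; its moment is m·g·2 clockwise.
For rotational equilibrium, m × 10 × 2 = 394.5, so m = 394.5 / (10 × 2) = 19.7 kg.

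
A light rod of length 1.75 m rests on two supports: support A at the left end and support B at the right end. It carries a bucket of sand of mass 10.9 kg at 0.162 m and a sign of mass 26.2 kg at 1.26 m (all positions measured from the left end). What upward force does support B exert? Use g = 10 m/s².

Taking torques about support A:
Bucket of sand: 10.9 × 10 = 109 N down at 0.162 m → arm 0.162 m, τ = 109 × 0.162 = 17.66 N·m clockwise.
Sign: 26.2 × 10 = 262 N down at 1.26 m → arm 1.26 m, τ = 262 × 1.26 = 330.1 N·m clockwise.
Net load moment about support A = 347.8 N·m clockwise.
Reaction R at support B is upward at 1.75 m, arm 1.75 m → moment R × 1.75 counterclockwise.
Setting net torque to zero: R × 1.75 = 347.8 → R = 199 N.

R_B ≈ 199 N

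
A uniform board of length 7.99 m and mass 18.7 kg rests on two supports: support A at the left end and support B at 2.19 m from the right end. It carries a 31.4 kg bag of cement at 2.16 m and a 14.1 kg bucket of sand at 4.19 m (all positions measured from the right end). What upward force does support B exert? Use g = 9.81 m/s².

R_B ≈ 527 N

About support A:
Beam weight: 18.7 × 9.81 = 183.4 N down at 3.995 m → arm 3.995 m, τ = 183.4 × 3.995 = 732.7 N·m clockwise.
Bag of cement: 31.4 × 9.81 = 308 N down at 2.16 m → arm 5.83 m, τ = 308 × 5.83 = 1796 N·m clockwise.
Bucket of sand: 14.1 × 9.81 = 138.3 N down at 4.19 m → arm 3.8 m, τ = 138.3 × 3.8 = 525.5 N·m clockwise.
Net load moment about support A = 3054 N·m clockwise.
Reaction R at support B is upward at 2.19 m, arm 5.8 m → moment R × 5.8 counterclockwise.
Balancing moments: R × 5.8 = 3054, giving R = 527 N.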